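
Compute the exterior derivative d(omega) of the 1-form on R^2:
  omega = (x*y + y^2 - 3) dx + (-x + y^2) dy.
d(omega) = (-x - 2*y - 1) dx ∧ dy

For a 1-form omega = sum_i f_i dx_i, the exterior derivative is
  d(omega) = sum_{i < j} (∂f_j/∂x_i - ∂f_i/∂x_j) dx_i ∧ dx_j.
  coefficient of dx ∧ dy: ∂f_2/∂x - ∂f_1/∂y = ∂(-x + y^2)/∂x - ∂(x*y + y^2 - 3)/∂y = -x - 2*y - 1
Assembling: d(omega) = (-x - 2*y - 1) dx ∧ dy.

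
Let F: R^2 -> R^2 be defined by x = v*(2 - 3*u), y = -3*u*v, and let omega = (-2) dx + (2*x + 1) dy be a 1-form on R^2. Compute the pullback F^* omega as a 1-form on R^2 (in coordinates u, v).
F^* omega = (3*v*(6*u*v - 4*v + 1)) du + (18*u^2*v - 12*u*v + 3*u - 4) dv

Using F^*(f dg) = (f ∘ F) d(g ∘ F), substitute each coordinate x_i by F_i(u, v) in f_i, and replace dx_i by d F_i = (∂F_i/∂u) du + (∂F_i/∂v) dv.
  For the x component: f_1(F) = -2; d F_1 = (-3*v) du + (2 - 3*u) dv
  For the y component: f_2(F) = -6*u*v + 4*v + 1; d F_2 = (-3*v) du + (-3*u) dv
Combining and collecting du, dv coefficients:
  coeff of du: 3*v*(6*u*v - 4*v + 1)
  coeff of dv: 18*u^2*v - 12*u*v + 3*u - 4
F^* omega = (3*v*(6*u*v - 4*v + 1)) du + (18*u^2*v - 12*u*v + 3*u - 4) dv.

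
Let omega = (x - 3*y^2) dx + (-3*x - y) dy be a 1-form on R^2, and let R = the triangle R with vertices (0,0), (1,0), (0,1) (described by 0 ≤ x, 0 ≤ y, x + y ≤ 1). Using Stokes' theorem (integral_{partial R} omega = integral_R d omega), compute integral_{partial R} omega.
integral_(partial R) omega = -1/2

Stokes: integral_partial_R omega = integral_R d omega with d omega = (∂Q/∂x - ∂P/∂y) dx ∧ dy.
  ∂Q/∂x = -3
  ∂P/∂y = -6*y
  integrand = ∂Q/∂x - ∂P/∂y = 6*y - 3.
Integrating over R: integral_0^1 integral_0^{1-x} (6*y - 3) dy dx = -1/2.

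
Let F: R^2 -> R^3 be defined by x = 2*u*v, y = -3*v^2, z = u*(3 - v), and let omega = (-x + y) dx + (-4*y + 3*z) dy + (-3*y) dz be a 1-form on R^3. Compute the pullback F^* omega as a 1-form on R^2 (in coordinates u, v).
F^* omega = (v^2*(-4*u - 15*v + 27)) du + (v*(-4*u^2 + 3*u*v - 54*u - 72*v^2)) dv

Using F^*(f dg) = (f ∘ F) d(g ∘ F), substitute each coordinate x_i by F_i(u, v) in f_i, and replace dx_i by d F_i = (∂F_i/∂u) du + (∂F_i/∂v) dv.
  For the x component: f_1(F) = v*(-2*u - 3*v); d F_1 = (2*v) du + (2*u) dv
  For the y component: f_2(F) = -3*u*v + 9*u + 12*v^2; d F_2 = (0) du + (-6*v) dv
  For the z component: f_3(F) = 9*v^2; d F_3 = (3 - v) du + (-u) dv
Combining and collecting du, dv coefficients:
  coeff of du: v^2*(-4*u - 15*v + 27)
  coeff of dv: v*(-4*u^2 + 3*u*v - 54*u - 72*v^2)
F^* omega = (v^2*(-4*u - 15*v + 27)) du + (v*(-4*u^2 + 3*u*v - 54*u - 72*v^2)) dv.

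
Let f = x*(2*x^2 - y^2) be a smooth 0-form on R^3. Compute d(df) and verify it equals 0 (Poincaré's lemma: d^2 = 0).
d(df) = 0

Step 1: df = sum_i (∂f/∂x_i) dx_i = (6*x^2 - y^2) dx + (-2*x*y) dy + (0) dz.
Step 2: Apply d again. Using the 1-form formula, the coefficient of dx ∧ dy in d(df) is ∂^2 f/∂x ∂y - ∂^2 f/∂y ∂x = (-2*y) - (-2*y) = 0 (equality of mixed partials for smooth f).
Similarly for dx ∧ dz and dy ∧ dz — all coefficients vanish. So d(df) = 0.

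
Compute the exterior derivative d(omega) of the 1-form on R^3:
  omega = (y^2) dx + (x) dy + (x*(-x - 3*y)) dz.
d(omega) = (1 - 2*y) dx ∧ dy + (-2*x - 3*y) dx ∧ dz + (-3*x) dy ∧ dz

For a 1-form omega = sum_i f_i dx_i, the exterior derivative is
  d(omega) = sum_{i < j} (∂f_j/∂x_i - ∂f_i/∂x_j) dx_i ∧ dx_j.
  coefficient of dx ∧ dy: ∂f_2/∂x - ∂f_1/∂y = ∂(x)/∂x - ∂(y^2)/∂y = 1 - 2*y
  coefficient of dx ∧ dz: ∂f_3/∂x - ∂f_1/∂z = ∂(x*(-x - 3*y))/∂x - ∂(y^2)/∂z = -2*x - 3*y
  coefficient of dy ∧ dz: ∂f_3/∂y - ∂f_2/∂z = ∂(x*(-x - 3*y))/∂y - ∂(x)/∂z = -3*x
Assembling: d(omega) = (1 - 2*y) dx ∧ dy + (-2*x - 3*y) dx ∧ dz + (-3*x) dy ∧ dz.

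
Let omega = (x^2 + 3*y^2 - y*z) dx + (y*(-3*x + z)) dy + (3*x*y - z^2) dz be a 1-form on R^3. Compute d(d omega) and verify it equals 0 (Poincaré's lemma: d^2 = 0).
d(d omega) = 0

Step 1: d omega = sum_{i<j} (∂f_j/∂x_i - ∂f_i/∂x_j) dx_i ∧ dx_j:
  coeff of dx ∧ dy: -9*y + z
  coeff of dx ∧ dz: 4*y
  coeff of dy ∧ dz: 3*x - y
Step 2: Apply d again to each 2-form coefficient. The only possible 3-form in R^3 is dx ∧ dy ∧ dz, with coefficient
  ∂(coeff of dy∧dz)/∂x - ∂(coeff of dx∧dz)/∂y + ∂(coeff of dx∧dy)/∂z
  = ∂/∂x (3*x - y) - ∂/∂y (4*y) + ∂/∂z (-9*y + z).
Each of these terms simplifies to sums of mixed partials that cancel in pairs. The result is 0 (by equality of mixed partials for smooth functions — Schwarz / Clairaut).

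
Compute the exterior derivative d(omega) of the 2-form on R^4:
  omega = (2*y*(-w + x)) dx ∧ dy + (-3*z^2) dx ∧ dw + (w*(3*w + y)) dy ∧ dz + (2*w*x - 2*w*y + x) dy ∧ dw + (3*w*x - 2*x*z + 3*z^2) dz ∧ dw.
d(omega) = (2*w - 2*y + 1) dx ∧ dy ∧ dw + (3*w + 4*z) dx ∧ dz ∧ dw + (6*w + y) dy ∧ dz ∧ dw

For a 2-form omega = sum_{i<j} g_{ij} dx_i ∧ dx_j, the exterior derivative is
  d(omega) = sum_{i<j} d(g_{ij}) ∧ dx_i ∧ dx_j = sum_{i<j, k} (∂g_{ij}/∂x_k) dx_k ∧ dx_i ∧ dx_j.
Expand each term, using dx_k ∧ dx_i ∧ dx_j = sgn(permutation) dx_{(a)} ∧ dx_{(b)} ∧ dx_{(c)} with (a < b < c) sorted:
  d(2*y*(-w + x)) includes (∂/∂w)(2*y*(-w + x)) dw = (-2*y) dw, which multiplied by dx ∧ dy gives (-2*y) dx ∧ dy ∧ dw
  d(-3*z^2) includes (∂/∂z)(-3*z^2) dz = (-6*z) dz, which multiplied by dx ∧ dw gives (6*z) dx ∧ dz ∧ dw
  d(w*(3*w + y)) includes (∂/∂w)(w*(3*w + y)) dw = (6*w + y) dw, which multiplied by dy ∧ dz gives (6*w + y) dy ∧ dz ∧ dw
  d(2*w*x - 2*w*y + x) includes (∂/∂x)(2*w*x - 2*w*y + x) dx = (2*w + 1) dx, which multiplied by dy ∧ dw gives (2*w + 1) dx ∧ dy ∧ dw
  d(3*w*x - 2*x*z + 3*z^2) includes (∂/∂x)(3*w*x - 2*x*z + 3*z^2) dx = (3*w - 2*z) dx, which multiplied by dz ∧ dw gives (3*w - 2*z) dx ∧ dz ∧ dw
Collecting like 3-forms: d(omega) = (2*w - 2*y + 1) dx ∧ dy ∧ dw + (3*w + 4*z) dx ∧ dz ∧ dw + (6*w + y) dy ∧ dz ∧ dw.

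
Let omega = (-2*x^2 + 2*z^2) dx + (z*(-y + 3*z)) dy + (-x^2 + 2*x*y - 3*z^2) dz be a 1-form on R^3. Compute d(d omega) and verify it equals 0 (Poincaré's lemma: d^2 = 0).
d(d omega) = 0

Step 1: d omega = sum_{i<j} (∂f_j/∂x_i - ∂f_i/∂x_j) dx_i ∧ dx_j:
  coeff of dx ∧ dy: 0
  coeff of dx ∧ dz: -2*x + 2*y - 4*z
  coeff of dy ∧ dz: 2*x + y - 6*z
Step 2: Apply d again to each 2-form coefficient. The only possible 3-form in R^3 is dx ∧ dy ∧ dz, with coefficient
  ∂(coeff of dy∧dz)/∂x - ∂(coeff of dx∧dz)/∂y + ∂(coeff of dx∧dy)/∂z
  = ∂/∂x (2*x + y - 6*z) - ∂/∂y (-2*x + 2*y - 4*z) + ∂/∂z (0).
Each of these terms simplifies to sums of mixed partials that cancel in pairs. The result is 0 (by equality of mixed partials for smooth functions — Schwarz / Clairaut).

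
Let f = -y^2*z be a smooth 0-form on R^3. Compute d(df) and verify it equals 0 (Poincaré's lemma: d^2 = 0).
d(df) = 0

Step 1: df = sum_i (∂f/∂x_i) dx_i = (0) dx + (-2*y*z) dy + (-y^2) dz.
Step 2: Apply d again. Using the 1-form formula, the coefficient of dx ∧ dy in d(df) is ∂^2 f/∂x ∂y - ∂^2 f/∂y ∂x = (0) - (0) = 0 (equality of mixed partials for smooth f).
Similarly for dx ∧ dz and dy ∧ dz — all coefficients vanish. So d(df) = 0.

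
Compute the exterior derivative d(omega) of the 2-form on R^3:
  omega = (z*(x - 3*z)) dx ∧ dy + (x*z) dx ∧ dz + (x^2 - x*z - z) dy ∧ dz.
d(omega) = (3*x - 7*z) dx ∧ dy ∧ dz

For a 2-form omega = sum_{i<j} g_{ij} dx_i ∧ dx_j, the exterior derivative is
  d(omega) = sum_{i<j} d(g_{ij}) ∧ dx_i ∧ dx_j = sum_{i<j, k} (∂g_{ij}/∂x_k) dx_k ∧ dx_i ∧ dx_j.
Expand each term, using dx_k ∧ dx_i ∧ dx_j = sgn(permutation) dx_{(a)} ∧ dx_{(b)} ∧ dx_{(c)} with (a < b < c) sorted:
  d(z*(x - 3*z)) includes (∂/∂z)(z*(x - 3*z)) dz = (x - 6*z) dz, which multiplied by dx ∧ dy gives (x - 6*z) dx ∧ dy ∧ dz
  d(x^2 - x*z - z) includes (∂/∂x)(x^2 - x*z - z) dx = (2*x - z) dx, which multiplied by dy ∧ dz gives (2*x - z) dx ∧ dy ∧ dz
Collecting like 3-forms: d(omega) = (3*x - 7*z) dx ∧ dy ∧ dz.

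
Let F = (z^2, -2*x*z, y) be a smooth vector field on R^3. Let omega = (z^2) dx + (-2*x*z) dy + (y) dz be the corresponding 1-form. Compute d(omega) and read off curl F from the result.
d(omega) = (2*x + 1) dy ∧ dz + (2*z) dz ∧ dx + (-2*z) dx ∧ dy; curl F = (2*x + 1, 2*z, -2*z)

d omega = sum_{i<j} (∂f_j/∂x_i - ∂f_i/∂x_j) dx_i ∧ dx_j. Under the identification (dy ∧ dz, dz ∧ dx, dx ∧ dy) ↔ (e_x, e_y, e_z), the coefficients are exactly the components of curl F. Compute:
  ∂R/∂y - ∂Q/∂z = (1) - (-2*x) = 2*x + 1
  ∂P/∂z - ∂R/∂x = (2*z) - (0) = 2*z
  ∂Q/∂x - ∂P/∂y = (-2*z) - (0) = -2*z.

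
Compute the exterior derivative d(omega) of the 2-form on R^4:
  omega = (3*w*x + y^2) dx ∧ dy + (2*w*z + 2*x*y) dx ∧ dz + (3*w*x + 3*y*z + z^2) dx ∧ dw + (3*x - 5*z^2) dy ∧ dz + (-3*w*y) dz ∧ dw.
d(omega) = (3*x - 3*z) dx ∧ dy ∧ dw + (3 - 2*x) dx ∧ dy ∧ dz + (-3*y) dx ∧ dz ∧ dw + (-3*w) dy ∧ dz ∧ dw

For a 2-form omega = sum_{i<j} g_{ij} dx_i ∧ dx_j, the exterior derivative is
  d(omega) = sum_{i<j} d(g_{ij}) ∧ dx_i ∧ dx_j = sum_{i<j, k} (∂g_{ij}/∂x_k) dx_k ∧ dx_i ∧ dx_j.
Expand each term, using dx_k ∧ dx_i ∧ dx_j = sgn(permutation) dx_{(a)} ∧ dx_{(b)} ∧ dx_{(c)} with (a < b < c) sorted:
  d(3*w*x + y^2) includes (∂/∂w)(3*w*x + y^2) dw = (3*x) dw, which multiplied by dx ∧ dy gives (3*x) dx ∧ dy ∧ dw
  d(2*w*z + 2*x*y) includes (∂/∂y)(2*w*z + 2*x*y) dy = (2*x) dy, which multiplied by dx ∧ dz gives (-2*x) dx ∧ dy ∧ dz
  d(2*w*z + 2*x*y) includes (∂/∂w)(2*w*z + 2*x*y) dw = (2*z) dw, which multiplied by dx ∧ dz gives (2*z) dx ∧ dz ∧ dw
  d(3*w*x + 3*y*z + z^2) includes (∂/∂y)(3*w*x + 3*y*z + z^2) dy = (3*z) dy, which multiplied by dx ∧ dw gives (-3*z) dx ∧ dy ∧ dw
  d(3*w*x + 3*y*z + z^2) includes (∂/∂z)(3*w*x + 3*y*z + z^2) dz = (3*y + 2*z) dz, which multiplied by dx ∧ dw gives (-3*y - 2*z) dx ∧ dz ∧ dw
  d(3*x - 5*z^2) includes (∂/∂x)(3*x - 5*z^2) dx = (3) dx, which multiplied by dy ∧ dz gives (3) dx ∧ dy ∧ dz
  d(-3*w*y) includes (∂/∂y)(-3*w*y) dy = (-3*w) dy, which multiplied by dz ∧ dw gives (-3*w) dy ∧ dz ∧ dw
Collecting like 3-forms: d(omega) = (3*x - 3*z) dx ∧ dy ∧ dw + (3 - 2*x) dx ∧ dy ∧ dz + (-3*y) dx ∧ dz ∧ dw + (-3*w) dy ∧ dz ∧ dw.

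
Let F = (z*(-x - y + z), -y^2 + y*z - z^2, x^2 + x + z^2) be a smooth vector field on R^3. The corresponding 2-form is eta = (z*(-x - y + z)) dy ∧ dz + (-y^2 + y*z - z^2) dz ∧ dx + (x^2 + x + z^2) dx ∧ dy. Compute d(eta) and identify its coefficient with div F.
d(eta) = (-2*y + 2*z) dx ∧ dy ∧ dz; div F = -2*y + 2*z

For a 2-form in R^3 of the form above, applying d gives a 3-form with coefficient ∂P/∂x + ∂Q/∂y + ∂R/∂z:
  ∂P/∂x = -z
  ∂Q/∂y = -2*y + z
  ∂R/∂z = 2*z
Sum = -2*y + 2*z, which is exactly div F.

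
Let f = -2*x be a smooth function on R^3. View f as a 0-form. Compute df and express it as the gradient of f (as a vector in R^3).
df = (-2) dx + (0) dy + (0) dz; grad f = (-2, 0, 0)

For a 0-form f, d f = (∂f/∂x) dx + (∂f/∂y) dy + (∂f/∂z) dz. The components of the vector representation are exactly the entries of grad f in Cartesian coordinates:
  ∂f/∂x = -2
  ∂f/∂y = 0
  ∂f/∂z = 0.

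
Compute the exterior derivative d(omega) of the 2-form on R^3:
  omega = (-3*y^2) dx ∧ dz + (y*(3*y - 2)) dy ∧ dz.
d(omega) = (6*y) dx ∧ dy ∧ dz

For a 2-form omega = sum_{i<j} g_{ij} dx_i ∧ dx_j, the exterior derivative is
  d(omega) = sum_{i<j} d(g_{ij}) ∧ dx_i ∧ dx_j = sum_{i<j, k} (∂g_{ij}/∂x_k) dx_k ∧ dx_i ∧ dx_j.
Expand each term, using dx_k ∧ dx_i ∧ dx_j = sgn(permutation) dx_{(a)} ∧ dx_{(b)} ∧ dx_{(c)} with (a < b < c) sorted:
  d(-3*y^2) includes (∂/∂y)(-3*y^2) dy = (-6*y) dy, which multiplied by dx ∧ dz gives (6*y) dx ∧ dy ∧ dz
Collecting like 3-forms: d(omega) = (6*y) dx ∧ dy ∧ dz.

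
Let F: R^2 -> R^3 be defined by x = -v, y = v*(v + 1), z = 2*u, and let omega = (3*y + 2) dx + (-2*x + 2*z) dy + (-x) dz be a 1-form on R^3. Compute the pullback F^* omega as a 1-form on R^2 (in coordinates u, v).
F^* omega = (2*v) du + (8*u*v + 4*u + v^2 - v - 2) dv

Using F^*(f dg) = (f ∘ F) d(g ∘ F), substitute each coordinate x_i by F_i(u, v) in f_i, and replace dx_i by d F_i = (∂F_i/∂u) du + (∂F_i/∂v) dv.
  For the x component: f_1(F) = 3*v^2 + 3*v + 2; d F_1 = (0) du + (-1) dv
  For the y component: f_2(F) = 4*u + 2*v; d F_2 = (0) du + (2*v + 1) dv
  For the z component: f_3(F) = v; d F_3 = (2) du + (0) dv
Combining and collecting du, dv coefficients:
  coeff of du: 2*v
  coeff of dv: 8*u*v + 4*u + v^2 - v - 2
F^* omega = (2*v) du + (8*u*v + 4*u + v^2 - v - 2) dv.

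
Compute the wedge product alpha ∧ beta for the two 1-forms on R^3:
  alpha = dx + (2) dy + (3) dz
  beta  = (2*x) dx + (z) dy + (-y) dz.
alpha ∧ beta = (-4*x + z) dx ∧ dy + (-6*x - y) dx ∧ dz + (-2*y - 3*z) dy ∧ dz

Distribute the wedge, using dx_i ∧ dx_j = -dx_j ∧ dx_i and dx_i ∧ dx_i = 0. For each pair (i, j) with i < j, the coefficient of dx_i ∧ dx_j in alpha ∧ beta is (alpha_i * beta_j - alpha_j * beta_i). Collecting: alpha ∧ beta = (-4*x + z) dx ∧ dy + (-6*x - y) dx ∧ dz + (-2*y - 3*z) dy ∧ dz.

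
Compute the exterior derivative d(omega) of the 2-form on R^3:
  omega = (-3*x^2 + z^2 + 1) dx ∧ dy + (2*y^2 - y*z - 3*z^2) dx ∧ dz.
d(omega) = (-4*y + 3*z) dx ∧ dy ∧ dz

For a 2-form omega = sum_{i<j} g_{ij} dx_i ∧ dx_j, the exterior derivative is
  d(omega) = sum_{i<j} d(g_{ij}) ∧ dx_i ∧ dx_j = sum_{i<j, k} (∂g_{ij}/∂x_k) dx_k ∧ dx_i ∧ dx_j.
Expand each term, using dx_k ∧ dx_i ∧ dx_j = sgn(permutation) dx_{(a)} ∧ dx_{(b)} ∧ dx_{(c)} with (a < b < c) sorted:
  d(-3*x^2 + z^2 + 1) includes (∂/∂z)(-3*x^2 + z^2 + 1) dz = (2*z) dz, which multiplied by dx ∧ dy gives (2*z) dx ∧ dy ∧ dz
  d(2*y^2 - y*z - 3*z^2) includes (∂/∂y)(2*y^2 - y*z - 3*z^2) dy = (4*y - z) dy, which multiplied by dx ∧ dz gives (-4*y + z) dx ∧ dy ∧ dz
Collecting like 3-forms: d(omega) = (-4*y + 3*z) dx ∧ dy ∧ dz.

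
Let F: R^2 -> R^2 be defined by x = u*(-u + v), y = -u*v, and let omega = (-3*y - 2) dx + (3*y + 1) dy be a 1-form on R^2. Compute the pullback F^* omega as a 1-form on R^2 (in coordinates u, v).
F^* omega = (-6*u^2*v + 6*u*v^2 + 4*u - 3*v) du + (3*u*(2*u*v - 1)) dv

Using F^*(f dg) = (f ∘ F) d(g ∘ F), substitute each coordinate x_i by F_i(u, v) in f_i, and replace dx_i by d F_i = (∂F_i/∂u) du + (∂F_i/∂v) dv.
  For the x component: f_1(F) = 3*u*v - 2; d F_1 = (-2*u + v) du + (u) dv
  For the y component: f_2(F) = -3*u*v + 1; d F_2 = (-v) du + (-u) dv
Combining and collecting du, dv coefficients:
  coeff of du: -6*u^2*v + 6*u*v^2 + 4*u - 3*v
  coeff of dv: 3*u*(2*u*v - 1)
F^* omega = (-6*u^2*v + 6*u*v^2 + 4*u - 3*v) du + (3*u*(2*u*v - 1)) dv.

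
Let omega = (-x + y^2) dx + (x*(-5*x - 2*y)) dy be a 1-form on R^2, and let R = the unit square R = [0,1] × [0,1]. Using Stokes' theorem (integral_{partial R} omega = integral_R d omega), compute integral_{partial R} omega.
integral_(partial R) omega = -7

Stokes: integral_partial_R omega = integral_R d omega with d omega = (∂Q/∂x - ∂P/∂y) dx ∧ dy.
  ∂Q/∂x = -10*x - 2*y
  ∂P/∂y = 2*y
  integrand = ∂Q/∂x - ∂P/∂y = -10*x - 4*y.
Integrating over R: integral_0^1 integral_0^1 (-10*x - 4*y) dx dy = -7.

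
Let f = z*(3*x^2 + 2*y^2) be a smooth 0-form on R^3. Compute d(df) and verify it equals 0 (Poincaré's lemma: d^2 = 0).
d(df) = 0

Step 1: df = sum_i (∂f/∂x_i) dx_i = (6*x*z) dx + (4*y*z) dy + (3*x^2 + 2*y^2) dz.
Step 2: Apply d again. Using the 1-form formula, the coefficient of dx ∧ dy in d(df) is ∂^2 f/∂x ∂y - ∂^2 f/∂y ∂x = (0) - (0) = 0 (equality of mixed partials for smooth f).
Similarly for dx ∧ dz and dy ∧ dz — all coefficients vanish. So d(df) = 0.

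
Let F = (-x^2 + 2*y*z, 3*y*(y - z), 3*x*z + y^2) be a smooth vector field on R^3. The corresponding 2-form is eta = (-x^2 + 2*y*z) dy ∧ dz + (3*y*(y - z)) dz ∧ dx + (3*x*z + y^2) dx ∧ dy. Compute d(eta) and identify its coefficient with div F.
d(eta) = (x + 6*y - 3*z) dx ∧ dy ∧ dz; div F = x + 6*y - 3*z

For a 2-form in R^3 of the form above, applying d gives a 3-form with coefficient ∂P/∂x + ∂Q/∂y + ∂R/∂z:
  ∂P/∂x = -2*x
  ∂Q/∂y = 6*y - 3*z
  ∂R/∂z = 3*x
Sum = x + 6*y - 3*z, which is exactly div F.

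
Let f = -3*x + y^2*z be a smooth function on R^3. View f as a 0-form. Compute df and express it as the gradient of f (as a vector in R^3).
df = (-3) dx + (2*y*z) dy + (y^2) dz; grad f = (-3, 2*y*z, y^2)

For a 0-form f, d f = (∂f/∂x) dx + (∂f/∂y) dy + (∂f/∂z) dz. The components of the vector representation are exactly the entries of grad f in Cartesian coordinates:
  ∂f/∂x = -3
  ∂f/∂y = 2*y*z
  ∂f/∂z = y^2.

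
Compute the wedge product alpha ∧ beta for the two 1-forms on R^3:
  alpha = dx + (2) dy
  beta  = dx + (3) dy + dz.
alpha ∧ beta = (1) dx ∧ dy + (1) dx ∧ dz + (2) dy ∧ dz

Distribute the wedge, using dx_i ∧ dx_j = -dx_j ∧ dx_i and dx_i ∧ dx_i = 0. For each pair (i, j) with i < j, the coefficient of dx_i ∧ dx_j in alpha ∧ beta is (alpha_i * beta_j - alpha_j * beta_i). Collecting: alpha ∧ beta = (1) dx ∧ dy + (1) dx ∧ dz + (2) dy ∧ dz.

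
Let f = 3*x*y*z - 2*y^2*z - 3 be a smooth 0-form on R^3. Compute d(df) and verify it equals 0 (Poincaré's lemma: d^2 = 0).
d(df) = 0

Step 1: df = sum_i (∂f/∂x_i) dx_i = (3*y*z) dx + (z*(3*x - 4*y)) dy + (y*(3*x - 2*y)) dz.
Step 2: Apply d again. Using the 1-form formula, the coefficient of dx ∧ dy in d(df) is ∂^2 f/∂x ∂y - ∂^2 f/∂y ∂x = (3*z) - (3*z) = 0 (equality of mixed partials for smooth f).
Similarly for dx ∧ dz and dy ∧ dz — all coefficients vanish. So d(df) = 0.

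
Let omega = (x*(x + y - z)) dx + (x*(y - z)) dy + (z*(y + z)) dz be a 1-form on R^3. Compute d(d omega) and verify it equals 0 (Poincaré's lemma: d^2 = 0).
d(d omega) = 0

Step 1: d omega = sum_{i<j} (∂f_j/∂x_i - ∂f_i/∂x_j) dx_i ∧ dx_j:
  coeff of dx ∧ dy: -x + y - z
  coeff of dx ∧ dz: x
  coeff of dy ∧ dz: x + z
Step 2: Apply d again to each 2-form coefficient. The only possible 3-form in R^3 is dx ∧ dy ∧ dz, with coefficient
  ∂(coeff of dy∧dz)/∂x - ∂(coeff of dx∧dz)/∂y + ∂(coeff of dx∧dy)/∂z
  = ∂/∂x (x + z) - ∂/∂y (x) + ∂/∂z (-x + y - z).
Each of these terms simplifies to sums of mixed partials that cancel in pairs. The result is 0 (by equality of mixed partials for smooth functions — Schwarz / Clairaut).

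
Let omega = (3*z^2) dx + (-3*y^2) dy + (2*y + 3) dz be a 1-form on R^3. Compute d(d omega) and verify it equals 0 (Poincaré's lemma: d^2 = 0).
d(d omega) = 0

Step 1: d omega = sum_{i<j} (∂f_j/∂x_i - ∂f_i/∂x_j) dx_i ∧ dx_j:
  coeff of dx ∧ dy: 0
  coeff of dx ∧ dz: -6*z
  coeff of dy ∧ dz: 2
Step 2: Apply d again to each 2-form coefficient. The only possible 3-form in R^3 is dx ∧ dy ∧ dz, with coefficient
  ∂(coeff of dy∧dz)/∂x - ∂(coeff of dx∧dz)/∂y + ∂(coeff of dx∧dy)/∂z
  = ∂/∂x (2) - ∂/∂y (-6*z) + ∂/∂z (0).
Each of these terms simplifies to sums of mixed partials that cancel in pairs. The result is 0 (by equality of mixed partials for smooth functions — Schwarz / Clairaut).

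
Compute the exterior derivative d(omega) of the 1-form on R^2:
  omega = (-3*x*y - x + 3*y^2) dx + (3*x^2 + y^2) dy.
d(omega) = (9*x - 6*y) dx ∧ dy

For a 1-form omega = sum_i f_i dx_i, the exterior derivative is
  d(omega) = sum_{i < j} (∂f_j/∂x_i - ∂f_i/∂x_j) dx_i ∧ dx_j.
  coefficient of dx ∧ dy: ∂f_2/∂x - ∂f_1/∂y = ∂(3*x^2 + y^2)/∂x - ∂(-3*x*y - x + 3*y^2)/∂y = 9*x - 6*y
Assembling: d(omega) = (9*x - 6*y) dx ∧ dy.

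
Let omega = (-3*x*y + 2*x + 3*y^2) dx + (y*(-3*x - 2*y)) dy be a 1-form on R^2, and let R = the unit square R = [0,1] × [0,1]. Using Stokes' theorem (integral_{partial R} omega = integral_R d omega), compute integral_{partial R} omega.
integral_(partial R) omega = -3

Stokes: integral_partial_R omega = integral_R d omega with d omega = (∂Q/∂x - ∂P/∂y) dx ∧ dy.
  ∂Q/∂x = -3*y
  ∂P/∂y = -3*x + 6*y
  integrand = ∂Q/∂x - ∂P/∂y = 3*x - 9*y.
Integrating over R: integral_0^1 integral_0^1 (3*x - 9*y) dx dy = -3.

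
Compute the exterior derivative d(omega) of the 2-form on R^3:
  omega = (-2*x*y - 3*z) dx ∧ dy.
d(omega) = (-3) dx ∧ dy ∧ dz

For a 2-form omega = sum_{i<j} g_{ij} dx_i ∧ dx_j, the exterior derivative is
  d(omega) = sum_{i<j} d(g_{ij}) ∧ dx_i ∧ dx_j = sum_{i<j, k} (∂g_{ij}/∂x_k) dx_k ∧ dx_i ∧ dx_j.
Expand each term, using dx_k ∧ dx_i ∧ dx_j = sgn(permutation) dx_{(a)} ∧ dx_{(b)} ∧ dx_{(c)} with (a < b < c) sorted:
  d(-2*x*y - 3*z) includes (∂/∂z)(-2*x*y - 3*z) dz = (-3) dz, which multiplied by dx ∧ dy gives (-3) dx ∧ dy ∧ dz
Collecting like 3-forms: d(omega) = (-3) dx ∧ dy ∧ dz.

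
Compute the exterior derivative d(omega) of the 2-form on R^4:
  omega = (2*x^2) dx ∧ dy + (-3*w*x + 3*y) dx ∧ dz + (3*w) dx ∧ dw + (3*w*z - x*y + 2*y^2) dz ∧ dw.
d(omega) = (-3) dx ∧ dy ∧ dz + (-3*x - y) dx ∧ dz ∧ dw + (-x + 4*y) dy ∧ dz ∧ dw

For a 2-form omega = sum_{i<j} g_{ij} dx_i ∧ dx_j, the exterior derivative is
  d(omega) = sum_{i<j} d(g_{ij}) ∧ dx_i ∧ dx_j = sum_{i<j, k} (∂g_{ij}/∂x_k) dx_k ∧ dx_i ∧ dx_j.
Expand each term, using dx_k ∧ dx_i ∧ dx_j = sgn(permutation) dx_{(a)} ∧ dx_{(b)} ∧ dx_{(c)} with (a < b < c) sorted:
  d(-3*w*x + 3*y) includes (∂/∂y)(-3*w*x + 3*y) dy = (3) dy, which multiplied by dx ∧ dz gives (-3) dx ∧ dy ∧ dz
  d(-3*w*x + 3*y) includes (∂/∂w)(-3*w*x + 3*y) dw = (-3*x) dw, which multiplied by dx ∧ dz gives (-3*x) dx ∧ dz ∧ dw
  d(3*w*z - x*y + 2*y^2) includes (∂/∂x)(3*w*z - x*y + 2*y^2) dx = (-y) dx, which multiplied by dz ∧ dw gives (-y) dx ∧ dz ∧ dw
  d(3*w*z - x*y + 2*y^2) includes (∂/∂y)(3*w*z - x*y + 2*y^2) dy = (-x + 4*y) dy, which multiplied by dz ∧ dw gives (-x + 4*y) dy ∧ dz ∧ dw
Collecting like 3-forms: d(omega) = (-3) dx ∧ dy ∧ dz + (-3*x - y) dx ∧ dz ∧ dw + (-x + 4*y) dy ∧ dz ∧ dw.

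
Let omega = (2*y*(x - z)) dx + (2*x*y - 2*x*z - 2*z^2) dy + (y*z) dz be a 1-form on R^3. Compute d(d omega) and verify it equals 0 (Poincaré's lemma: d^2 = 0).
d(d omega) = 0

Step 1: d omega = sum_{i<j} (∂f_j/∂x_i - ∂f_i/∂x_j) dx_i ∧ dx_j:
  coeff of dx ∧ dy: -2*x + 2*y
  coeff of dx ∧ dz: 2*y
  coeff of dy ∧ dz: 2*x + 5*z
Step 2: Apply d again to each 2-form coefficient. The only possible 3-form in R^3 is dx ∧ dy ∧ dz, with coefficient
  ∂(coeff of dy∧dz)/∂x - ∂(coeff of dx∧dz)/∂y + ∂(coeff of dx∧dy)/∂z
  = ∂/∂x (2*x + 5*z) - ∂/∂y (2*y) + ∂/∂z (-2*x + 2*y).
Each of these terms simplifies to sums of mixed partials that cancel in pairs. The result is 0 (by equality of mixed partials for smooth functions — Schwarz / Clairaut).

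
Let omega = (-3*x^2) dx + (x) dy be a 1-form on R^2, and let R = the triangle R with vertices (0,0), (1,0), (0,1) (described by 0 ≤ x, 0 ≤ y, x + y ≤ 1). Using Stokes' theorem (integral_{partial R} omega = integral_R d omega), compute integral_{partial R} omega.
integral_(partial R) omega = 1/2

Stokes: integral_partial_R omega = integral_R d omega with d omega = (∂Q/∂x - ∂P/∂y) dx ∧ dy.
  ∂Q/∂x = 1
  ∂P/∂y = 0
  integrand = ∂Q/∂x - ∂P/∂y = 1.
Integrating over R: integral_0^1 integral_0^{1-x} (1) dy dx = 1/2.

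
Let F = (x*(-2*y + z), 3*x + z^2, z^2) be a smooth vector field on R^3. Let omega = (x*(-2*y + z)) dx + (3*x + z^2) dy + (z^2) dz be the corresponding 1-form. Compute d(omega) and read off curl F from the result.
d(omega) = (-2*z) dy ∧ dz + (x) dz ∧ dx + (2*x + 3) dx ∧ dy; curl F = (-2*z, x, 2*x + 3)

d omega = sum_{i<j} (∂f_j/∂x_i - ∂f_i/∂x_j) dx_i ∧ dx_j. Under the identification (dy ∧ dz, dz ∧ dx, dx ∧ dy) ↔ (e_x, e_y, e_z), the coefficients are exactly the components of curl F. Compute:
  ∂R/∂y - ∂Q/∂z = (0) - (2*z) = -2*z
  ∂P/∂z - ∂R/∂x = (x) - (0) = x
  ∂Q/∂x - ∂P/∂y = (3) - (-2*x) = 2*x + 3.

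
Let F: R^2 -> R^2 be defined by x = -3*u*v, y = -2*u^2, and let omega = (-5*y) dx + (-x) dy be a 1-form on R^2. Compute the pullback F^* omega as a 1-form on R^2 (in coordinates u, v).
F^* omega = (-42*u^2*v) du + (-30*u^3) dv

Using F^*(f dg) = (f ∘ F) d(g ∘ F), substitute each coordinate x_i by F_i(u, v) in f_i, and replace dx_i by d F_i = (∂F_i/∂u) du + (∂F_i/∂v) dv.
  For the x component: f_1(F) = 10*u^2; d F_1 = (-3*v) du + (-3*u) dv
  For the y component: f_2(F) = 3*u*v; d F_2 = (-4*u) du + (0) dv
Combining and collecting du, dv coefficients:
  coeff of du: -42*u^2*v
  coeff of dv: -30*u^3
F^* omega = (-42*u^2*v) du + (-30*u^3) dv.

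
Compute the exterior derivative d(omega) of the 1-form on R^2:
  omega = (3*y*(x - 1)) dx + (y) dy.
d(omega) = (3 - 3*x) dx ∧ dy

For a 1-form omega = sum_i f_i dx_i, the exterior derivative is
  d(omega) = sum_{i < j} (∂f_j/∂x_i - ∂f_i/∂x_j) dx_i ∧ dx_j.
  coefficient of dx ∧ dy: ∂f_2/∂x - ∂f_1/∂y = ∂(y)/∂x - ∂(3*y*(x - 1))/∂y = 3 - 3*x
Assembling: d(omega) = (3 - 3*x) dx ∧ dy.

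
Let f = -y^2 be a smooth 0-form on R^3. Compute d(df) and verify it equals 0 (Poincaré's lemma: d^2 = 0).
d(df) = 0

Step 1: df = sum_i (∂f/∂x_i) dx_i = (0) dx + (-2*y) dy + (0) dz.
Step 2: Apply d again. Using the 1-form formula, the coefficient of dx ∧ dy in d(df) is ∂^2 f/∂x ∂y - ∂^2 f/∂y ∂x = (0) - (0) = 0 (equality of mixed partials for smooth f).
Similarly for dx ∧ dz and dy ∧ dz — all coefficients vanish. So d(df) = 0.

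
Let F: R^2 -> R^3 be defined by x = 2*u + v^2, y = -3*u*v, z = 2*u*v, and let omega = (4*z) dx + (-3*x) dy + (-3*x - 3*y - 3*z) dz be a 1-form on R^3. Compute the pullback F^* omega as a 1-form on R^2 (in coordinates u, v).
F^* omega = (v*(6*u*v + 22*u + 3*v^2)) du + (u*(6*u*v + 6*u + 19*v^2)) dv

Using F^*(f dg) = (f ∘ F) d(g ∘ F), substitute each coordinate x_i by F_i(u, v) in f_i, and replace dx_i by d F_i = (∂F_i/∂u) du + (∂F_i/∂v) dv.
  For the x component: f_1(F) = 8*u*v; d F_1 = (2) du + (2*v) dv
  For the y component: f_2(F) = -6*u - 3*v^2; d F_2 = (-3*v) du + (-3*u) dv
  For the z component: f_3(F) = 3*u*v - 6*u - 3*v^2; d F_3 = (2*v) du + (2*u) dv
Combining and collecting du, dv coefficients:
  coeff of du: v*(6*u*v + 22*u + 3*v^2)
  coeff of dv: u*(6*u*v + 6*u + 19*v^2)
F^* omega = (v*(6*u*v + 22*u + 3*v^2)) du + (u*(6*u*v + 6*u + 19*v^2)) dv.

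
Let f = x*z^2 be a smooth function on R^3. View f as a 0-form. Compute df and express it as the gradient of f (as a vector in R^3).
df = (z^2) dx + (0) dy + (2*x*z) dz; grad f = (z^2, 0, 2*x*z)

For a 0-form f, d f = (∂f/∂x) dx + (∂f/∂y) dy + (∂f/∂z) dz. The components of the vector representation are exactly the entries of grad f in Cartesian coordinates:
  ∂f/∂x = z^2
  ∂f/∂y = 0
  ∂f/∂z = 2*x*z.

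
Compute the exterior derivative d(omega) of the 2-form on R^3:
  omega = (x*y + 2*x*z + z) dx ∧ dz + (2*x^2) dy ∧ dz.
d(omega) = (3*x) dx ∧ dy ∧ dz

For a 2-form omega = sum_{i<j} g_{ij} dx_i ∧ dx_j, the exterior derivative is
  d(omega) = sum_{i<j} d(g_{ij}) ∧ dx_i ∧ dx_j = sum_{i<j, k} (∂g_{ij}/∂x_k) dx_k ∧ dx_i ∧ dx_j.
Expand each term, using dx_k ∧ dx_i ∧ dx_j = sgn(permutation) dx_{(a)} ∧ dx_{(b)} ∧ dx_{(c)} with (a < b < c) sorted:
  d(x*y + 2*x*z + z) includes (∂/∂y)(x*y + 2*x*z + z) dy = (x) dy, which multiplied by dx ∧ dz gives (-x) dx ∧ dy ∧ dz
  d(2*x^2) includes (∂/∂x)(2*x^2) dx = (4*x) dx, which multiplied by dy ∧ dz gives (4*x) dx ∧ dy ∧ dz
Collecting like 3-forms: d(omega) = (3*x) dx ∧ dy ∧ dz.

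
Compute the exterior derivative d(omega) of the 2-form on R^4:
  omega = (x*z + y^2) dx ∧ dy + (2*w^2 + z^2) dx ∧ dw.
d(omega) = (x) dx ∧ dy ∧ dz + (-2*z) dx ∧ dz ∧ dw

For a 2-form omega = sum_{i<j} g_{ij} dx_i ∧ dx_j, the exterior derivative is
  d(omega) = sum_{i<j} d(g_{ij}) ∧ dx_i ∧ dx_j = sum_{i<j, k} (∂g_{ij}/∂x_k) dx_k ∧ dx_i ∧ dx_j.
Expand each term, using dx_k ∧ dx_i ∧ dx_j = sgn(permutation) dx_{(a)} ∧ dx_{(b)} ∧ dx_{(c)} with (a < b < c) sorted:
  d(x*z + y^2) includes (∂/∂z)(x*z + y^2) dz = (x) dz, which multiplied by dx ∧ dy gives (x) dx ∧ dy ∧ dz
  d(2*w^2 + z^2) includes (∂/∂z)(2*w^2 + z^2) dz = (2*z) dz, which multiplied by dx ∧ dw gives (-2*z) dx ∧ dz ∧ dw
Collecting like 3-forms: d(omega) = (x) dx ∧ dy ∧ dz + (-2*z) dx ∧ dz ∧ dw.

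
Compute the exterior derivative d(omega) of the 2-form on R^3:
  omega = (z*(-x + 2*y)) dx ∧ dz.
d(omega) = (-2*z) dx ∧ dy ∧ dz

For a 2-form omega = sum_{i<j} g_{ij} dx_i ∧ dx_j, the exterior derivative is
  d(omega) = sum_{i<j} d(g_{ij}) ∧ dx_i ∧ dx_j = sum_{i<j, k} (∂g_{ij}/∂x_k) dx_k ∧ dx_i ∧ dx_j.
Expand each term, using dx_k ∧ dx_i ∧ dx_j = sgn(permutation) dx_{(a)} ∧ dx_{(b)} ∧ dx_{(c)} with (a < b < c) sorted:
  d(z*(-x + 2*y)) includes (∂/∂y)(z*(-x + 2*y)) dy = (2*z) dy, which multiplied by dx ∧ dz gives (-2*z) dx ∧ dy ∧ dz
Collecting like 3-forms: d(omega) = (-2*z) dx ∧ dy ∧ dz.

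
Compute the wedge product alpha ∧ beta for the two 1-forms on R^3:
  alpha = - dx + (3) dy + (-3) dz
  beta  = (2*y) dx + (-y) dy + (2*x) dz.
alpha ∧ beta = (-5*y) dx ∧ dy + (-2*x + 6*y) dx ∧ dz + (6*x - 3*y) dy ∧ dz

Distribute the wedge, using dx_i ∧ dx_j = -dx_j ∧ dx_i and dx_i ∧ dx_i = 0. For each pair (i, j) with i < j, the coefficient of dx_i ∧ dx_j in alpha ∧ beta is (alpha_i * beta_j - alpha_j * beta_i). Collecting: alpha ∧ beta = (-5*y) dx ∧ dy + (-2*x + 6*y) dx ∧ dz + (6*x - 3*y) dy ∧ dz.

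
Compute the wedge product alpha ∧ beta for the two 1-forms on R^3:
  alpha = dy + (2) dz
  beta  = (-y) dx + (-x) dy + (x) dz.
alpha ∧ beta = (y) dx ∧ dy + (3*x) dy ∧ dz + (2*y) dx ∧ dz

Distribute the wedge, using dx_i ∧ dx_j = -dx_j ∧ dx_i and dx_i ∧ dx_i = 0. For each pair (i, j) with i < j, the coefficient of dx_i ∧ dx_j in alpha ∧ beta is (alpha_i * beta_j - alpha_j * beta_i). Collecting: alpha ∧ beta = (y) dx ∧ dy + (3*x) dy ∧ dz + (2*y) dx ∧ dz.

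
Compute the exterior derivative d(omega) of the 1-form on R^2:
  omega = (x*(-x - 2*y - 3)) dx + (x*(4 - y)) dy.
d(omega) = (2*x - y + 4) dx ∧ dy

For a 1-form omega = sum_i f_i dx_i, the exterior derivative is
  d(omega) = sum_{i < j} (∂f_j/∂x_i - ∂f_i/∂x_j) dx_i ∧ dx_j.
  coefficient of dx ∧ dy: ∂f_2/∂x - ∂f_1/∂y = ∂(x*(4 - y))/∂x - ∂(x*(-x - 2*y - 3))/∂y = 2*x - y + 4
Assembling: d(omega) = (2*x - y + 4) dx ∧ dy.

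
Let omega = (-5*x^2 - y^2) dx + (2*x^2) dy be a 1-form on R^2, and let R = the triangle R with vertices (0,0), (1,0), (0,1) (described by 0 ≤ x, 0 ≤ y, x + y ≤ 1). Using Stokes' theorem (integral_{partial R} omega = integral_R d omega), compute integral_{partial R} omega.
integral_(partial R) omega = 1

Stokes: integral_partial_R omega = integral_R d omega with d omega = (∂Q/∂x - ∂P/∂y) dx ∧ dy.
  ∂Q/∂x = 4*x
  ∂P/∂y = -2*y
  integrand = ∂Q/∂x - ∂P/∂y = 4*x + 2*y.
Integrating over R: integral_0^1 integral_0^{1-x} (4*x + 2*y) dy dx = 1.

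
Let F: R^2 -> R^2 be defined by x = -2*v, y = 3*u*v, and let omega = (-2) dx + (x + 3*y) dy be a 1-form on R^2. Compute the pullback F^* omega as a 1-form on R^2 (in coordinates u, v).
F^* omega = (v^2*(27*u - 6)) du + (27*u^2*v - 6*u*v + 4) dv

Using F^*(f dg) = (f ∘ F) d(g ∘ F), substitute each coordinate x_i by F_i(u, v) in f_i, and replace dx_i by d F_i = (∂F_i/∂u) du + (∂F_i/∂v) dv.
  For the x component: f_1(F) = -2; d F_1 = (0) du + (-2) dv
  For the y component: f_2(F) = v*(9*u - 2); d F_2 = (3*v) du + (3*u) dv
Combining and collecting du, dv coefficients:
  coeff of du: v^2*(27*u - 6)
  coeff of dv: 27*u^2*v - 6*u*v + 4
F^* omega = (v^2*(27*u - 6)) du + (27*u^2*v - 6*u*v + 4) dv.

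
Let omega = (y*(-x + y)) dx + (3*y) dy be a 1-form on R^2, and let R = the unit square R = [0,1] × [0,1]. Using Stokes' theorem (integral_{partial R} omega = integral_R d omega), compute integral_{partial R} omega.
integral_(partial R) omega = -1/2

Stokes: integral_partial_R omega = integral_R d omega with d omega = (∂Q/∂x - ∂P/∂y) dx ∧ dy.
  ∂Q/∂x = 0
  ∂P/∂y = -x + 2*y
  integrand = ∂Q/∂x - ∂P/∂y = x - 2*y.
Integrating over R: integral_0^1 integral_0^1 (x - 2*y) dx dy = -1/2.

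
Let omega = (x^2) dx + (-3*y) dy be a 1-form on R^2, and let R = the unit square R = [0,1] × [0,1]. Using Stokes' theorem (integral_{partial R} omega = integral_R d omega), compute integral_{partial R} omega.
integral_(partial R) omega = 0

Stokes: integral_partial_R omega = integral_R d omega with d omega = (∂Q/∂x - ∂P/∂y) dx ∧ dy.
  ∂Q/∂x = 0
  ∂P/∂y = 0
  integrand = ∂Q/∂x - ∂P/∂y = 0.
Integrating over R: integral_0^1 integral_0^1 (0) dx dy = 0.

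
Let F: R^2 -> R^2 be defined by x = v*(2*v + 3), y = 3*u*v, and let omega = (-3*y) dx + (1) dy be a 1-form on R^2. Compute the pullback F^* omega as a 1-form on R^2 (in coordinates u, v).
F^* omega = (3*v) du + (3*u*(-12*v^2 - 9*v + 1)) dv

Using F^*(f dg) = (f ∘ F) d(g ∘ F), substitute each coordinate x_i by F_i(u, v) in f_i, and replace dx_i by d F_i = (∂F_i/∂u) du + (∂F_i/∂v) dv.
  For the x component: f_1(F) = -9*u*v; d F_1 = (0) du + (4*v + 3) dv
  For the y component: f_2(F) = 1; d F_2 = (3*v) du + (3*u) dv
Combining and collecting du, dv coefficients:
  coeff of du: 3*v
  coeff of dv: 3*u*(-12*v^2 - 9*v + 1)
F^* omega = (3*v) du + (3*u*(-12*v^2 - 9*v + 1)) dv.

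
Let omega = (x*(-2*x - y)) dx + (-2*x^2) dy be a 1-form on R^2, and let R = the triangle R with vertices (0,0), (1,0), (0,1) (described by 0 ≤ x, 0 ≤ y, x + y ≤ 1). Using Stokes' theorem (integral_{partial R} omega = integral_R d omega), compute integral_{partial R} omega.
integral_(partial R) omega = -1/2

Stokes: integral_partial_R omega = integral_R d omega with d omega = (∂Q/∂x - ∂P/∂y) dx ∧ dy.
  ∂Q/∂x = -4*x
  ∂P/∂y = -x
  integrand = ∂Q/∂x - ∂P/∂y = -3*x.
Integrating over R: integral_0^1 integral_0^{1-x} (-3*x) dy dx = -1/2.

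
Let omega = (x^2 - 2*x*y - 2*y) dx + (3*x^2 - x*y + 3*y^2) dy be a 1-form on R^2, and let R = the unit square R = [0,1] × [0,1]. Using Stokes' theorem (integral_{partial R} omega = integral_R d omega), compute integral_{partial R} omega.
integral_(partial R) omega = 11/2

Stokes: integral_partial_R omega = integral_R d omega with d omega = (∂Q/∂x - ∂P/∂y) dx ∧ dy.
  ∂Q/∂x = 6*x - y
  ∂P/∂y = -2*x - 2
  integrand = ∂Q/∂x - ∂P/∂y = 8*x - y + 2.
Integrating over R: integral_0^1 integral_0^1 (8*x - y + 2) dx dy = 11/2.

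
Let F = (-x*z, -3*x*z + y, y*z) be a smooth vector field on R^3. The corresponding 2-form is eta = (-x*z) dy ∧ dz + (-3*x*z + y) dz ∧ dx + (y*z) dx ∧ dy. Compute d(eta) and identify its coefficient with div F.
d(eta) = (y - z + 1) dx ∧ dy ∧ dz; div F = y - z + 1

For a 2-form in R^3 of the form above, applying d gives a 3-form with coefficient ∂P/∂x + ∂Q/∂y + ∂R/∂z:
  ∂P/∂x = -z
  ∂Q/∂y = 1
  ∂R/∂z = y
Sum = y - z + 1, which is exactly div F.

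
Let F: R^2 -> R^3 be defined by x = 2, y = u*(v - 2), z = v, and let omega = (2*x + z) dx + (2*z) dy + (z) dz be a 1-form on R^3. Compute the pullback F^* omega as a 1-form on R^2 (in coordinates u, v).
F^* omega = (2*v*(v - 2)) du + (v*(2*u + 1)) dv

Using F^*(f dg) = (f ∘ F) d(g ∘ F), substitute each coordinate x_i by F_i(u, v) in f_i, and replace dx_i by d F_i = (∂F_i/∂u) du + (∂F_i/∂v) dv.
  For the x component: f_1(F) = v + 4; d F_1 = (0) du + (0) dv
  For the y component: f_2(F) = 2*v; d F_2 = (v - 2) du + (u) dv
  For the z component: f_3(F) = v; d F_3 = (0) du + (1) dv
Combining and collecting du, dv coefficients:
  coeff of du: 2*v*(v - 2)
  coeff of dv: v*(2*u + 1)
F^* omega = (2*v*(v - 2)) du + (v*(2*u + 1)) dv.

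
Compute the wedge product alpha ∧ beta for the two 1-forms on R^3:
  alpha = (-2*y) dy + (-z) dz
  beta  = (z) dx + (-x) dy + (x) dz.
alpha ∧ beta = (2*y*z) dx ∧ dy + (-x*(2*y + z)) dy ∧ dz + (z^2) dx ∧ dz

Distribute the wedge, using dx_i ∧ dx_j = -dx_j ∧ dx_i and dx_i ∧ dx_i = 0. For each pair (i, j) with i < j, the coefficient of dx_i ∧ dx_j in alpha ∧ beta is (alpha_i * beta_j - alpha_j * beta_i). Collecting: alpha ∧ beta = (2*y*z) dx ∧ dy + (-x*(2*y + z)) dy ∧ dz + (z^2) dx ∧ dz.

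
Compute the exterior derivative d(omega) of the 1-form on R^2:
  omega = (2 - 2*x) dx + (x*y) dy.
d(omega) = (y) dx ∧ dy

For a 1-form omega = sum_i f_i dx_i, the exterior derivative is
  d(omega) = sum_{i < j} (∂f_j/∂x_i - ∂f_i/∂x_j) dx_i ∧ dx_j.
  coefficient of dx ∧ dy: ∂f_2/∂x - ∂f_1/∂y = ∂(x*y)/∂x - ∂(2 - 2*x)/∂y = y
Assembling: d(omega) = (y) dx ∧ dy.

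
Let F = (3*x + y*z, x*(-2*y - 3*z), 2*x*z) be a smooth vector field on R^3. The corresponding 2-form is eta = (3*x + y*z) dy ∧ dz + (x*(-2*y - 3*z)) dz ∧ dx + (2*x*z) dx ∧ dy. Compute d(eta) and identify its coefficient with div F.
d(eta) = (3) dx ∧ dy ∧ dz; div F = 3

For a 2-form in R^3 of the form above, applying d gives a 3-form with coefficient ∂P/∂x + ∂Q/∂y + ∂R/∂z:
  ∂P/∂x = 3
  ∂Q/∂y = -2*x
  ∂R/∂z = 2*x
Sum = 3, which is exactly div F.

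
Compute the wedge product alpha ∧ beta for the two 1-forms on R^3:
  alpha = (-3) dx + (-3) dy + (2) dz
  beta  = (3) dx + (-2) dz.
alpha ∧ beta = (9) dx ∧ dy + (6) dy ∧ dz

Distribute the wedge, using dx_i ∧ dx_j = -dx_j ∧ dx_i and dx_i ∧ dx_i = 0. For each pair (i, j) with i < j, the coefficient of dx_i ∧ dx_j in alpha ∧ beta is (alpha_i * beta_j - alpha_j * beta_i). Collecting: alpha ∧ beta = (9) dx ∧ dy + (6) dy ∧ dz.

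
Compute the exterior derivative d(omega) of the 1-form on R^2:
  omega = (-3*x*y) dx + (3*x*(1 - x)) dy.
d(omega) = (3 - 3*x) dx ∧ dy

For a 1-form omega = sum_i f_i dx_i, the exterior derivative is
  d(omega) = sum_{i < j} (∂f_j/∂x_i - ∂f_i/∂x_j) dx_i ∧ dx_j.
  coefficient of dx ∧ dy: ∂f_2/∂x - ∂f_1/∂y = ∂(3*x*(1 - x))/∂x - ∂(-3*x*y)/∂y = 3 - 3*x
Assembling: d(omega) = (3 - 3*x) dx ∧ dy.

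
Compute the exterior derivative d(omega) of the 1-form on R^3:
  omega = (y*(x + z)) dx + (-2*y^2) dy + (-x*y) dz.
d(omega) = (-x - z) dx ∧ dy + (-2*y) dx ∧ dz + (-x) dy ∧ dz

For a 1-form omega = sum_i f_i dx_i, the exterior derivative is
  d(omega) = sum_{i < j} (∂f_j/∂x_i - ∂f_i/∂x_j) dx_i ∧ dx_j.
  coefficient of dx ∧ dy: ∂f_2/∂x - ∂f_1/∂y = ∂(-2*y^2)/∂x - ∂(y*(x + z))/∂y = -x - z
  coefficient of dx ∧ dz: ∂f_3/∂x - ∂f_1/∂z = ∂(-x*y)/∂x - ∂(y*(x + z))/∂z = -2*y
  coefficient of dy ∧ dz: ∂f_3/∂y - ∂f_2/∂z = ∂(-x*y)/∂y - ∂(-2*y^2)/∂z = -x
Assembling: d(omega) = (-x - z) dx ∧ dy + (-2*y) dx ∧ dz + (-x) dy ∧ dz.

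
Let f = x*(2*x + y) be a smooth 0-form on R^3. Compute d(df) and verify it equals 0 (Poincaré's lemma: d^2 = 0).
d(df) = 0

Step 1: df = sum_i (∂f/∂x_i) dx_i = (4*x + y) dx + (x) dy + (0) dz.
Step 2: Apply d again. Using the 1-form formula, the coefficient of dx ∧ dy in d(df) is ∂^2 f/∂x ∂y - ∂^2 f/∂y ∂x = (1) - (1) = 0 (equality of mixed partials for smooth f).
Similarly for dx ∧ dz and dy ∧ dz — all coefficients vanish. So d(df) = 0.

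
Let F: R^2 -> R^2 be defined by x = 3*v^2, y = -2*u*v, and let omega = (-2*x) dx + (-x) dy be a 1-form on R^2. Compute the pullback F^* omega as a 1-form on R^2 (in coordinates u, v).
F^* omega = (6*v^3) du + (6*v^2*(u - 6*v)) dv

Using F^*(f dg) = (f ∘ F) d(g ∘ F), substitute each coordinate x_i by F_i(u, v) in f_i, and replace dx_i by d F_i = (∂F_i/∂u) du + (∂F_i/∂v) dv.
  For the x component: f_1(F) = -6*v^2; d F_1 = (0) du + (6*v) dv
  For the y component: f_2(F) = -3*v^2; d F_2 = (-2*v) du + (-2*u) dv
Combining and collecting du, dv coefficients:
  coeff of du: 6*v^3
  coeff of dv: 6*v^2*(u - 6*v)
F^* omega = (6*v^3) du + (6*v^2*(u - 6*v)) dv.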